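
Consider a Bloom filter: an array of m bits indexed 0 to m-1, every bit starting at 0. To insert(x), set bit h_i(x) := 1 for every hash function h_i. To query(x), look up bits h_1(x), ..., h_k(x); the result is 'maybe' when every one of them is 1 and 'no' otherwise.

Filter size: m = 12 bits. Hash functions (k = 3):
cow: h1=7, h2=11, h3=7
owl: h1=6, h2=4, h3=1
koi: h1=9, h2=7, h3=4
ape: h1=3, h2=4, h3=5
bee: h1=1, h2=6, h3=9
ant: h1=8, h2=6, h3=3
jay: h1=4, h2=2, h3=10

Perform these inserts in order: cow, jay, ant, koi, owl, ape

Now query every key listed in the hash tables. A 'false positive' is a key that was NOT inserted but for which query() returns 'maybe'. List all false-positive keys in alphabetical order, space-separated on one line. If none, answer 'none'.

Start: bits=000000000000
After insert 'cow': sets bits 7 11 -> bits=000000010001
After insert 'jay': sets bits 2 4 10 -> bits=001010010011
After insert 'ant': sets bits 3 6 8 -> bits=001110111011
After insert 'koi': sets bits 4 7 9 -> bits=001110111111
After insert 'owl': sets bits 1 4 6 -> bits=011110111111
After insert 'ape': sets bits 3 4 5 -> bits=011111111111
Not inserted: bee — query each against bits=011111111111:
query bee: checks bit1=1, bit6=1, bit9=1 (all 1) -> maybe => FALSE POSITIVE
False positives (alphabetical): bee

Answer: bee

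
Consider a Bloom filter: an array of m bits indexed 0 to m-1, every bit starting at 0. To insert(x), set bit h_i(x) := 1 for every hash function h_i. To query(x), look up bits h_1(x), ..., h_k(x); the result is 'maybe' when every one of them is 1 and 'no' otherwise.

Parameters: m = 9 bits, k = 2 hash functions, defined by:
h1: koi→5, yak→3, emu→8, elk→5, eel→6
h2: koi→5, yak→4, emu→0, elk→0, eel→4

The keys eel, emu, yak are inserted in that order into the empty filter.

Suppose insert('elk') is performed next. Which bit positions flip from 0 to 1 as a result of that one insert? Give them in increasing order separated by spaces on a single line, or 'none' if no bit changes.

Answer: 5

Derivation:
Start: bits=000000000
After insert 'eel': sets bits 4 6 -> bits=000010100
After insert 'emu': sets bits 0 8 -> bits=100010101
After insert 'yak': sets bits 3 4 -> bits=100110101
insert 'elk' would touch bits 0 5; currently bit0=1, bit5=0
Bits that are 0 among those (would change 0->1): 5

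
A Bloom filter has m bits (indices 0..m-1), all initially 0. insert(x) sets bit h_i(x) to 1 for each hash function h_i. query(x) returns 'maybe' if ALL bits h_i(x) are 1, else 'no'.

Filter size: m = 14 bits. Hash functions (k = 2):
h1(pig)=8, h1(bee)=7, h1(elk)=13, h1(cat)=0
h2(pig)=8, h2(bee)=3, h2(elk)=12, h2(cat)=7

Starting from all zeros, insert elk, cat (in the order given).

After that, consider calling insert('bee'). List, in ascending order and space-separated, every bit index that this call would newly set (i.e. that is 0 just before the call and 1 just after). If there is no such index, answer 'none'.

Answer: 3

Derivation:
Start: bits=00000000000000
After insert 'elk': sets bits 12 13 -> bits=00000000000011
After insert 'cat': sets bits 0 7 -> bits=10000001000011
insert 'bee' would touch bits 3 7; currently bit3=0, bit7=1
Bits that are 0 among those (would change 0->1): 3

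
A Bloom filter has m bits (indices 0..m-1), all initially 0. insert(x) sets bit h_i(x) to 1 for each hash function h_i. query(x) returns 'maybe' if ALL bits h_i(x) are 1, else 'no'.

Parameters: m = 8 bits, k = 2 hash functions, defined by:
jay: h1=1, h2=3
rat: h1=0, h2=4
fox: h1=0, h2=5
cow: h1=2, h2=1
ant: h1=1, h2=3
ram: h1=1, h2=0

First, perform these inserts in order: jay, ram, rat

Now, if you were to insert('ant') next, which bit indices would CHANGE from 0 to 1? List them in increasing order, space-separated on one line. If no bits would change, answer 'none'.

Answer: none

Derivation:
Start: bits=00000000
After insert 'jay': sets bits 1 3 -> bits=01010000
After insert 'ram': sets bits 0 1 -> bits=11010000
After insert 'rat': sets bits 0 4 -> bits=11011000
insert 'ant' would touch bits 1 3; currently bit1=1, bit3=1
Bits that are 0 among those (would change 0->1): none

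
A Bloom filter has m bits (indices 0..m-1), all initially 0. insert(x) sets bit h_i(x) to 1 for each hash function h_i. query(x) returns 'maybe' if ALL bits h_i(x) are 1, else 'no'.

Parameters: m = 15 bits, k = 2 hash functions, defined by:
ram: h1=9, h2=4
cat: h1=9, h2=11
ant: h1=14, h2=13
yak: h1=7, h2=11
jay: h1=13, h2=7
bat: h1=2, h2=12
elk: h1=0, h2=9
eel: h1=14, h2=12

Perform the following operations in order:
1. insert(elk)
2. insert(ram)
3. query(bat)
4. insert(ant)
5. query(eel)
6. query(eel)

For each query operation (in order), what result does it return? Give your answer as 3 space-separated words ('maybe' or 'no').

Start: bits=000000000000000
Op 1: insert elk -> sets bits 0 9 -> bits=100000000100000
Op 2: insert ram -> sets bits 4 9 -> bits=100010000100000
Op 3: query bat -> checks bit2=0, bit12=0 (has a 0) -> no
Op 4: insert ant -> sets bits 13 14 -> bits=100010000100011
Op 5: query eel -> checks bit12=0, bit14=1 (has a 0) -> no
Op 6: query eel -> checks bit12=0, bit14=1 (has a 0) -> no
Query results in order: no no no

Answer: no no no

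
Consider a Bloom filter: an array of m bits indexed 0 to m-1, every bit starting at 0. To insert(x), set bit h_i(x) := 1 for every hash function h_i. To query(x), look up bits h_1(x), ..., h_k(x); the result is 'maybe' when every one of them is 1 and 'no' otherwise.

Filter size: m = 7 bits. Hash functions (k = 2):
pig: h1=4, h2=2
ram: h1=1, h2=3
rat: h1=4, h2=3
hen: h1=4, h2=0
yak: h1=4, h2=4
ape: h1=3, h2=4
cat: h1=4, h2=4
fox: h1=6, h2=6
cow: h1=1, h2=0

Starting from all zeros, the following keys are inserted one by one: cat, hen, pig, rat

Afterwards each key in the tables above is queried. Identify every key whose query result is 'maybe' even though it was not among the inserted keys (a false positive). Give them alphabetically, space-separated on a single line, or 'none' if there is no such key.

Start: bits=0000000
After insert 'cat': sets bits 4 -> bits=0000100
After insert 'hen': sets bits 0 4 -> bits=1000100
After insert 'pig': sets bits 2 4 -> bits=1010100
After insert 'rat': sets bits 3 4 -> bits=1011100
Not inserted: ape cow fox ram yak — query each against bits=1011100:
query ape: checks bit3=1, bit4=1 (all 1) -> maybe => FALSE POSITIVE
query cow: checks bit0=1, bit1=0 (has a 0) -> no => not a false positive
query fox: checks bit6=0 (has a 0) -> no => not a false positive
query ram: checks bit1=0, bit3=1 (has a 0) -> no => not a false positive
query yak: checks bit4=1 (all 1) -> maybe => FALSE POSITIVE
False positives (alphabetical): ape yak

Answer: ape yak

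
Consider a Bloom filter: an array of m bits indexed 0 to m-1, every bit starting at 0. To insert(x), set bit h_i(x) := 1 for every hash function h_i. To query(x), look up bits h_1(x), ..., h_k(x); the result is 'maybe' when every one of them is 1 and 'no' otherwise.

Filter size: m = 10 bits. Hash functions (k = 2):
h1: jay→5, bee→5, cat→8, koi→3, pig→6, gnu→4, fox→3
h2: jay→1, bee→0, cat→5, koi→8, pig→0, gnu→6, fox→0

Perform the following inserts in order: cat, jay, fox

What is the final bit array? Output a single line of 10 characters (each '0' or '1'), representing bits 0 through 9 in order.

Answer: 1101010010

Derivation:
Start: bits=0000000000
After insert 'cat': sets bits 5 8 -> bits=0000010010
After insert 'jay': sets bits 1 5 -> bits=0100010010
After insert 'fox': sets bits 0 3 -> bits=1101010010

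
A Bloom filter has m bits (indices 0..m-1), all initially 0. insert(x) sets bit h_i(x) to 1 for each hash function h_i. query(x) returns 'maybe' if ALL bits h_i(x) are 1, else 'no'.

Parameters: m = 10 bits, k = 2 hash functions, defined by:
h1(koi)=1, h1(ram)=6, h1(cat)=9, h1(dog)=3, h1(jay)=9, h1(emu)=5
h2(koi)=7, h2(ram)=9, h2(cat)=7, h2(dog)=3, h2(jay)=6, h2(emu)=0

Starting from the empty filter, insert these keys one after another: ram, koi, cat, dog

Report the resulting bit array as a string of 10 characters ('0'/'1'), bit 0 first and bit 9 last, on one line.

Answer: 0101001101

Derivation:
Start: bits=0000000000
After insert 'ram': sets bits 6 9 -> bits=0000001001
After insert 'koi': sets bits 1 7 -> bits=0100001101
After insert 'cat': sets bits 7 9 -> bits=0100001101
After insert 'dog': sets bits 3 -> bits=0101001101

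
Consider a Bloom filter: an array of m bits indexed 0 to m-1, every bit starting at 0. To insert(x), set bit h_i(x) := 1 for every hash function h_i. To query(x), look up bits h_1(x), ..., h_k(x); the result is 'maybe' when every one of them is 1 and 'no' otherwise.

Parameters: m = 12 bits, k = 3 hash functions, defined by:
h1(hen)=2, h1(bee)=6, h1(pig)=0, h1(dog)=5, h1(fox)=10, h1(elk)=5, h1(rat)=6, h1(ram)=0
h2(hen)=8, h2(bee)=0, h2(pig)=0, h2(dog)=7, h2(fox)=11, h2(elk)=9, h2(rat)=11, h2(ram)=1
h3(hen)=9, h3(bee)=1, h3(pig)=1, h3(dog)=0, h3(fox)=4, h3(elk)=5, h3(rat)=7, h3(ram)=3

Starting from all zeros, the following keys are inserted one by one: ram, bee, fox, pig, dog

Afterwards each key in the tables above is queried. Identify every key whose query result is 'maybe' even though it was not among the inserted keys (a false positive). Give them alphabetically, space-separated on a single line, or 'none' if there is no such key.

Start: bits=000000000000
After insert 'ram': sets bits 0 1 3 -> bits=110100000000
After insert 'bee': sets bits 0 1 6 -> bits=110100100000
After insert 'fox': sets bits 4 10 11 -> bits=110110100011
After insert 'pig': sets bits 0 1 -> bits=110110100011
After insert 'dog': sets bits 0 5 7 -> bits=110111110011
Not inserted: elk hen rat — query each against bits=110111110011:
query elk: checks bit5=1, bit9=0 (has a 0) -> no => not a false positive
query hen: checks bit2=0, bit8=0, bit9=0 (has a 0) -> no => not a false positive
query rat: checks bit6=1, bit7=1, bit11=1 (all 1) -> maybe => FALSE POSITIVE
False positives (alphabetical): rat

Answer: rat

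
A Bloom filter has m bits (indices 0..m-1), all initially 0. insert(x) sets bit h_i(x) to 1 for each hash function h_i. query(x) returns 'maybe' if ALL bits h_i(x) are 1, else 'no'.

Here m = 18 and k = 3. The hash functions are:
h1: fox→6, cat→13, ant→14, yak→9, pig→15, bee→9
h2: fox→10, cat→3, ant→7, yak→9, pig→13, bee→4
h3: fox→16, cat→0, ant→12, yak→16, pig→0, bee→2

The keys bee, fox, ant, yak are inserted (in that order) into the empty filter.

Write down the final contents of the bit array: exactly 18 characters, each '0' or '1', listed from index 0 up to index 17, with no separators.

Start: bits=000000000000000000
After insert 'bee': sets bits 2 4 9 -> bits=001010000100000000
After insert 'fox': sets bits 6 10 16 -> bits=001010100110000010
After insert 'ant': sets bits 7 12 14 -> bits=001010110110101010
After insert 'yak': sets bits 9 16 -> bits=001010110110101010

Answer: 001010110110101010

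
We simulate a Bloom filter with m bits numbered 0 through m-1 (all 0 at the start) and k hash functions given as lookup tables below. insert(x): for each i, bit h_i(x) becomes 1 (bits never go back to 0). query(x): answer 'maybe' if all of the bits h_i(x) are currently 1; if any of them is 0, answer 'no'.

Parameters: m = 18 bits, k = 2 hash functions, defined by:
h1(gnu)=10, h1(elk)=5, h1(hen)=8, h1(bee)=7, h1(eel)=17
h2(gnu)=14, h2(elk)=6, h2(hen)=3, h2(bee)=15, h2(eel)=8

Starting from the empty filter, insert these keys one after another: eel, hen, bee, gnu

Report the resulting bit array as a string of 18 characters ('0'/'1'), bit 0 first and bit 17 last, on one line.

Start: bits=000000000000000000
After insert 'eel': sets bits 8 17 -> bits=000000001000000001
After insert 'hen': sets bits 3 8 -> bits=000100001000000001
After insert 'bee': sets bits 7 15 -> bits=000100011000000101
After insert 'gnu': sets bits 10 14 -> bits=000100011010001101

Answer: 000100011010001101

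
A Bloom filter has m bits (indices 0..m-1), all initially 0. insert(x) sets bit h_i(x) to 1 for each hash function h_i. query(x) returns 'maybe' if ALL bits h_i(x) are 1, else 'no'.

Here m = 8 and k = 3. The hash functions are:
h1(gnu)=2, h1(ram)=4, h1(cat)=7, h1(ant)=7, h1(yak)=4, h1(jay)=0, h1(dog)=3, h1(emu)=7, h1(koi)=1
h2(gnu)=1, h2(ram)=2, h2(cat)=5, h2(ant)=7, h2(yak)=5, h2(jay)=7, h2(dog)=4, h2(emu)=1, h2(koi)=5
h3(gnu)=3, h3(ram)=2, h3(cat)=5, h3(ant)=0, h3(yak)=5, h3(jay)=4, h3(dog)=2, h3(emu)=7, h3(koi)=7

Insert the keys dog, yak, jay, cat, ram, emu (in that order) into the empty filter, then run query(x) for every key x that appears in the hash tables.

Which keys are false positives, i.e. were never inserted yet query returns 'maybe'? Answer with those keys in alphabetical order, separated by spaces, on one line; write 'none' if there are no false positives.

Answer: ant gnu koi

Derivation:
Start: bits=00000000
After insert 'dog': sets bits 2 3 4 -> bits=00111000
After insert 'yak': sets bits 4 5 -> bits=00111100
After insert 'jay': sets bits 0 4 7 -> bits=10111101
After insert 'cat': sets bits 5 7 -> bits=10111101
After insert 'ram': sets bits 2 4 -> bits=10111101
After insert 'emu': sets bits 1 7 -> bits=11111101
Not inserted: ant gnu koi — query each against bits=11111101:
query ant: checks bit0=1, bit7=1 (all 1) -> maybe => FALSE POSITIVE
query gnu: checks bit1=1, bit2=1, bit3=1 (all 1) -> maybe => FALSE POSITIVE
query koi: checks bit1=1, bit5=1, bit7=1 (all 1) -> maybe => FALSE POSITIVE
False positives (alphabetical): ant gnu koi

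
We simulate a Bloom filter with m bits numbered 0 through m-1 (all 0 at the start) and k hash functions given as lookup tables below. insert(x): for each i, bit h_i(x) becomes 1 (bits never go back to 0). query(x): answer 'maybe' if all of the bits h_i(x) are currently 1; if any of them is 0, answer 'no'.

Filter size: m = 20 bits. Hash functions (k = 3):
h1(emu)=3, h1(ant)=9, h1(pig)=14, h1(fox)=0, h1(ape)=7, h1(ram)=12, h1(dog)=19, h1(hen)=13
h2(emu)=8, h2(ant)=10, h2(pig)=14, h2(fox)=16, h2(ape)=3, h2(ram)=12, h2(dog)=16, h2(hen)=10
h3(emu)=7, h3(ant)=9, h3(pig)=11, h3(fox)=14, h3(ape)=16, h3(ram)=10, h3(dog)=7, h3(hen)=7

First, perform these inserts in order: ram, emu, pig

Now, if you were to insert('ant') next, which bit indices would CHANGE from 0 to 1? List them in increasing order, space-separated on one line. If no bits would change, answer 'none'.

Answer: 9

Derivation:
Start: bits=00000000000000000000
After insert 'ram': sets bits 10 12 -> bits=00000000001010000000
After insert 'emu': sets bits 3 7 8 -> bits=00010001101010000000
After insert 'pig': sets bits 11 14 -> bits=00010001101110100000
insert 'ant' would touch bits 9 10; currently bit9=0, bit10=1
Bits that are 0 among those (would change 0->1): 9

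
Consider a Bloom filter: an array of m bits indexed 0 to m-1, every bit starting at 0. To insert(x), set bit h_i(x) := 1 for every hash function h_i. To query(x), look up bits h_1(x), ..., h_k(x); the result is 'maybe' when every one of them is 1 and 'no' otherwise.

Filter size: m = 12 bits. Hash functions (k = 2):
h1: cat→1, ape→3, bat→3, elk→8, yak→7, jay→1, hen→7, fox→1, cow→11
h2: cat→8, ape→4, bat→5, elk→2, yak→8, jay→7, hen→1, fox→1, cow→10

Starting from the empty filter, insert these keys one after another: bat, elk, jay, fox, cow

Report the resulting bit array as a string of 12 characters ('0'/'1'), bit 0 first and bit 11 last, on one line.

Start: bits=000000000000
After insert 'bat': sets bits 3 5 -> bits=000101000000
After insert 'elk': sets bits 2 8 -> bits=001101001000
After insert 'jay': sets bits 1 7 -> bits=011101011000
After insert 'fox': sets bits 1 -> bits=011101011000
After insert 'cow': sets bits 10 11 -> bits=011101011011

Answer: 011101011011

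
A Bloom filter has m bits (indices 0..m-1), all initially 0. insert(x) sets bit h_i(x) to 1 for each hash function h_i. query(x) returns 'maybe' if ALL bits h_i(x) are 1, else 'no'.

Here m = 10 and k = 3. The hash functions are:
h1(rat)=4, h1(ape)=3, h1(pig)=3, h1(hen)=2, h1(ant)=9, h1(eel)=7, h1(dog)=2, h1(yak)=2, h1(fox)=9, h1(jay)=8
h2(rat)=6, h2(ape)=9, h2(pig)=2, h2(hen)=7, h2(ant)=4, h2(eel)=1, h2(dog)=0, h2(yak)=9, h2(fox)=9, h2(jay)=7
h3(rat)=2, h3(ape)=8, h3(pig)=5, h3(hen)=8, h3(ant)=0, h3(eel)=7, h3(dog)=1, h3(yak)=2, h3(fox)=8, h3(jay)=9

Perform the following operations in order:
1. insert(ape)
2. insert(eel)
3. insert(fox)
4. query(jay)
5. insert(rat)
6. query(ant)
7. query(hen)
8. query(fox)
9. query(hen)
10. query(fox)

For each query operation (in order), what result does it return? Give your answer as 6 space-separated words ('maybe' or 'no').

Start: bits=0000000000
Op 1: insert ape -> sets bits 3 8 9 -> bits=0001000011
Op 2: insert eel -> sets bits 1 7 -> bits=0101000111
Op 3: insert fox -> sets bits 8 9 -> bits=0101000111
Op 4: query jay -> checks bit7=1, bit8=1, bit9=1 (all 1) -> maybe
Op 5: insert rat -> sets bits 2 4 6 -> bits=0111101111
Op 6: query ant -> checks bit0=0, bit4=1, bit9=1 (has a 0) -> no
Op 7: query hen -> checks bit2=1, bit7=1, bit8=1 (all 1) -> maybe
Op 8: query fox -> checks bit8=1, bit9=1 (all 1) -> maybe
Op 9: query hen -> checks bit2=1, bit7=1, bit8=1 (all 1) -> maybe
Op 10: query fox -> checks bit8=1, bit9=1 (all 1) -> maybe
Query results in order: maybe no maybe maybe maybe maybe

Answer: maybe no maybe maybe maybe maybe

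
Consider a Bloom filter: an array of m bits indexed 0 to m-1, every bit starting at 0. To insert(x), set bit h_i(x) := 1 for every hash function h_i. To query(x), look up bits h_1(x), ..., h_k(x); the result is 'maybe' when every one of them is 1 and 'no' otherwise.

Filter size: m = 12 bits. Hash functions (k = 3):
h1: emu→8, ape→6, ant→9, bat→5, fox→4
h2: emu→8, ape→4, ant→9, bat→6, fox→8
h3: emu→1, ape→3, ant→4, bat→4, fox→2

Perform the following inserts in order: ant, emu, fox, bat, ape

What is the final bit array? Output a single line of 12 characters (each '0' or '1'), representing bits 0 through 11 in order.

Answer: 011111101100

Derivation:
Start: bits=000000000000
After insert 'ant': sets bits 4 9 -> bits=000010000100
After insert 'emu': sets bits 1 8 -> bits=010010001100
After insert 'fox': sets bits 2 4 8 -> bits=011010001100
After insert 'bat': sets bits 4 5 6 -> bits=011011101100
After insert 'ape': sets bits 3 4 6 -> bits=011111101100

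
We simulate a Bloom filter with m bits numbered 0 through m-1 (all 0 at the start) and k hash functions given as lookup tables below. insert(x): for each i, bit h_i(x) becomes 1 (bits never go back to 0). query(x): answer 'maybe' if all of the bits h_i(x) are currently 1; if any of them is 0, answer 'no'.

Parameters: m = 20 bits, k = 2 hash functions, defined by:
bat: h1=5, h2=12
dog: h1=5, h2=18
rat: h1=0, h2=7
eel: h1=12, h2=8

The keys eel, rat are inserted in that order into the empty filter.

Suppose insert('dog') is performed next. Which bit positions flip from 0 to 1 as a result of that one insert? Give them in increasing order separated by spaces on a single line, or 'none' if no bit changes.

Answer: 5 18

Derivation:
Start: bits=00000000000000000000
After insert 'eel': sets bits 8 12 -> bits=00000000100010000000
After insert 'rat': sets bits 0 7 -> bits=10000001100010000000
insert 'dog' would touch bits 5 18; currently bit5=0, bit18=0
Bits that are 0 among those (would change 0->1): 5 18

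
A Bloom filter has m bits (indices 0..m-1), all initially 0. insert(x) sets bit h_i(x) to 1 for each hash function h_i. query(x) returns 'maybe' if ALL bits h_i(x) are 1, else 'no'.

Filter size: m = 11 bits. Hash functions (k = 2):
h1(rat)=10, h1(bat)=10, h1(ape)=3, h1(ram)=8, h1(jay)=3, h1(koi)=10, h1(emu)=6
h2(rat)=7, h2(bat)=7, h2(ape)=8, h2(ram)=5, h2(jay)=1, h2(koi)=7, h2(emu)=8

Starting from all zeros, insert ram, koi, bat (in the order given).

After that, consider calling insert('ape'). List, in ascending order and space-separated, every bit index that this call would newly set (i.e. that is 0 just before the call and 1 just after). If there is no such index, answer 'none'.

Answer: 3

Derivation:
Start: bits=00000000000
After insert 'ram': sets bits 5 8 -> bits=00000100100
After insert 'koi': sets bits 7 10 -> bits=00000101101
After insert 'bat': sets bits 7 10 -> bits=00000101101
insert 'ape' would touch bits 3 8; currently bit3=0, bit8=1
Bits that are 0 among those (would change 0->1): 3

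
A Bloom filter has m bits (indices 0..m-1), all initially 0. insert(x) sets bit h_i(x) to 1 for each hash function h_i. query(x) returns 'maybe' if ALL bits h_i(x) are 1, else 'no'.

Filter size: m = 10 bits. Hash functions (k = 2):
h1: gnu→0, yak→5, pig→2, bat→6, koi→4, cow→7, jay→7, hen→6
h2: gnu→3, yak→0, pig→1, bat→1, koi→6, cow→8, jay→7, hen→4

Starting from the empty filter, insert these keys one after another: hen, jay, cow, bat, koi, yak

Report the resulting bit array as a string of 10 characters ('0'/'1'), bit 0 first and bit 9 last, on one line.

Answer: 1100111110

Derivation:
Start: bits=0000000000
After insert 'hen': sets bits 4 6 -> bits=0000101000
After insert 'jay': sets bits 7 -> bits=0000101100
After insert 'cow': sets bits 7 8 -> bits=0000101110
After insert 'bat': sets bits 1 6 -> bits=0100101110
After insert 'koi': sets bits 4 6 -> bits=0100101110
After insert 'yak': sets bits 0 5 -> bits=1100111110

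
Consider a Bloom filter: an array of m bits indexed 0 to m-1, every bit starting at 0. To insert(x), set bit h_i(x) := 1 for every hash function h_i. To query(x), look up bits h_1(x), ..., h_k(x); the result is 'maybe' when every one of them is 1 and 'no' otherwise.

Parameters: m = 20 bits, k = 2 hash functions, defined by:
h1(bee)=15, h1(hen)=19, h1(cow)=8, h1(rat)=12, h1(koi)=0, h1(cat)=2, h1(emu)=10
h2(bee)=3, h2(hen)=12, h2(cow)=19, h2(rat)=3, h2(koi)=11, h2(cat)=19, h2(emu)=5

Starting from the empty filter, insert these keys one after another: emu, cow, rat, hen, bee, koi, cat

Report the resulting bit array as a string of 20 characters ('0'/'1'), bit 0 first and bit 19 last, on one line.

Answer: 10110100101110010001

Derivation:
Start: bits=00000000000000000000
After insert 'emu': sets bits 5 10 -> bits=00000100001000000000
After insert 'cow': sets bits 8 19 -> bits=00000100101000000001
After insert 'rat': sets bits 3 12 -> bits=00010100101010000001
After insert 'hen': sets bits 12 19 -> bits=00010100101010000001
After insert 'bee': sets bits 3 15 -> bits=00010100101010010001
After insert 'koi': sets bits 0 11 -> bits=10010100101110010001
After insert 'cat': sets bits 2 19 -> bits=10110100101110010001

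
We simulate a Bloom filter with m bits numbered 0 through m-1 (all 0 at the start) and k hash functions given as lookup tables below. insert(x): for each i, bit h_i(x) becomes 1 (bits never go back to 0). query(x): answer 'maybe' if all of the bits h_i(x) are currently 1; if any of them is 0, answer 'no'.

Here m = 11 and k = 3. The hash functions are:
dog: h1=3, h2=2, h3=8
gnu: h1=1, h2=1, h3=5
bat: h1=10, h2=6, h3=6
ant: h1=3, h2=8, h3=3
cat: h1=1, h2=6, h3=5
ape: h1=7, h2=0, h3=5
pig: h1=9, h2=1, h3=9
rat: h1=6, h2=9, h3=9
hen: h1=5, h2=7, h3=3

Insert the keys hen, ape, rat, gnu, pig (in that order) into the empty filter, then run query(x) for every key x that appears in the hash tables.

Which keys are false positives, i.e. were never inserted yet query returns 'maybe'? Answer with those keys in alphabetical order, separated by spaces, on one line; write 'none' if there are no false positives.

Answer: cat

Derivation:
Start: bits=00000000000
After insert 'hen': sets bits 3 5 7 -> bits=00010101000
After insert 'ape': sets bits 0 5 7 -> bits=10010101000
After insert 'rat': sets bits 6 9 -> bits=10010111010
After insert 'gnu': sets bits 1 5 -> bits=11010111010
After insert 'pig': sets bits 1 9 -> bits=11010111010
Not inserted: ant bat cat dog — query each against bits=11010111010:
query ant: checks bit3=1, bit8=0 (has a 0) -> no => not a false positive
query bat: checks bit6=1, bit10=0 (has a 0) -> no => not a false positive
query cat: checks bit1=1, bit5=1, bit6=1 (all 1) -> maybe => FALSE POSITIVE
query dog: checks bit2=0, bit3=1, bit8=0 (has a 0) -> no => not a false positive
False positives (alphabetical): cat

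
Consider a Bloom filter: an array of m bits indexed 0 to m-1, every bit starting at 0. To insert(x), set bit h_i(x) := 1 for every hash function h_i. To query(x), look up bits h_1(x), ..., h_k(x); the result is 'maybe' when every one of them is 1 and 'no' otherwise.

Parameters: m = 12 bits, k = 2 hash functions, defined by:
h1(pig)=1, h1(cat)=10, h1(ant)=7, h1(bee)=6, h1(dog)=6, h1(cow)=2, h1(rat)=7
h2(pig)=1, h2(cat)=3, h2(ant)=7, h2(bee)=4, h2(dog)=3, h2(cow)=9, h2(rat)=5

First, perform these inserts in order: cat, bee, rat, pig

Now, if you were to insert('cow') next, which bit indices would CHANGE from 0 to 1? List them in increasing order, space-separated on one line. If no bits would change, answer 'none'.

Start: bits=000000000000
After insert 'cat': sets bits 3 10 -> bits=000100000010
After insert 'bee': sets bits 4 6 -> bits=000110100010
After insert 'rat': sets bits 5 7 -> bits=000111110010
After insert 'pig': sets bits 1 -> bits=010111110010
insert 'cow' would touch bits 2 9; currently bit2=0, bit9=0
Bits that are 0 among those (would change 0->1): 2 9

Answer: 2 9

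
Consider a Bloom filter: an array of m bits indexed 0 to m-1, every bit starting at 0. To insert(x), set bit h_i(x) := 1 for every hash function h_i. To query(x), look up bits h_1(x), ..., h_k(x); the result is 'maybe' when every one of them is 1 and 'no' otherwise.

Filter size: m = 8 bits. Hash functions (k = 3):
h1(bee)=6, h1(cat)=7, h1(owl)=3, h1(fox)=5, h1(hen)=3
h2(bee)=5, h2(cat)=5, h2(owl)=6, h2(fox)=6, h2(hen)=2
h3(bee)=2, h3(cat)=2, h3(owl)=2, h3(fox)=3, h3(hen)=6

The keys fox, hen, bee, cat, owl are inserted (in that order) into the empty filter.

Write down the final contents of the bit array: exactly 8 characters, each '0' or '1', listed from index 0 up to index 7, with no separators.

Answer: 00110111

Derivation:
Start: bits=00000000
After insert 'fox': sets bits 3 5 6 -> bits=00010110
After insert 'hen': sets bits 2 3 6 -> bits=00110110
After insert 'bee': sets bits 2 5 6 -> bits=00110110
After insert 'cat': sets bits 2 5 7 -> bits=00110111
After insert 'owl': sets bits 2 3 6 -> bits=00110111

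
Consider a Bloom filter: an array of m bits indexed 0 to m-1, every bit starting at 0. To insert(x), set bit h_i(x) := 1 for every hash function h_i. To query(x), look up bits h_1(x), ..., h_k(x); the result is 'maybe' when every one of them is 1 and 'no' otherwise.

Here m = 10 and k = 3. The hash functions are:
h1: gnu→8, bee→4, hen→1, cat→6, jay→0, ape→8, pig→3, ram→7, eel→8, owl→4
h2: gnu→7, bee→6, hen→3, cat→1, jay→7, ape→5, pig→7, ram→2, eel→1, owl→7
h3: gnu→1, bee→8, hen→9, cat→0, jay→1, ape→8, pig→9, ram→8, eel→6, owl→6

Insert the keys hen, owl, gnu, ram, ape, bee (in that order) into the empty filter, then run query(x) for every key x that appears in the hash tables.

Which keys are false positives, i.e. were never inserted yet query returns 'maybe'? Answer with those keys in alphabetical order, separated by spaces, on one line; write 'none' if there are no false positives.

Start: bits=0000000000
After insert 'hen': sets bits 1 3 9 -> bits=0101000001
After insert 'owl': sets bits 4 6 7 -> bits=0101101101
After insert 'gnu': sets bits 1 7 8 -> bits=0101101111
After insert 'ram': sets bits 2 7 8 -> bits=0111101111
After insert 'ape': sets bits 5 8 -> bits=0111111111
After insert 'bee': sets bits 4 6 8 -> bits=0111111111
Not inserted: cat eel jay pig — query each against bits=0111111111:
query cat: checks bit0=0, bit1=1, bit6=1 (has a 0) -> no => not a false positive
query eel: checks bit1=1, bit6=1, bit8=1 (all 1) -> maybe => FALSE POSITIVE
query jay: checks bit0=0, bit1=1, bit7=1 (has a 0) -> no => not a false positive
query pig: checks bit3=1, bit7=1, bit9=1 (all 1) -> maybe => FALSE POSITIVE
False positives (alphabetical): eel pig

Answer: eel pig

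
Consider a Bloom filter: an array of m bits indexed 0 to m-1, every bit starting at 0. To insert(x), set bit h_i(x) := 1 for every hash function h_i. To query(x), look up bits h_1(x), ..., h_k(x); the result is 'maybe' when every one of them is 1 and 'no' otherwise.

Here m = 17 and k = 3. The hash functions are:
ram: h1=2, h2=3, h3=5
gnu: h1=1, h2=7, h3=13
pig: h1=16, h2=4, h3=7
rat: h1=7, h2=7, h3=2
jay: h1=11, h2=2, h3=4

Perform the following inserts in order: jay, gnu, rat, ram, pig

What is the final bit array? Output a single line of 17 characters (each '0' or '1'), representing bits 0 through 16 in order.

Answer: 01111101000101001

Derivation:
Start: bits=00000000000000000
After insert 'jay': sets bits 2 4 11 -> bits=00101000000100000
After insert 'gnu': sets bits 1 7 13 -> bits=01101001000101000
After insert 'rat': sets bits 2 7 -> bits=01101001000101000
After insert 'ram': sets bits 2 3 5 -> bits=01111101000101000
After insert 'pig': sets bits 4 7 16 -> bits=01111101000101001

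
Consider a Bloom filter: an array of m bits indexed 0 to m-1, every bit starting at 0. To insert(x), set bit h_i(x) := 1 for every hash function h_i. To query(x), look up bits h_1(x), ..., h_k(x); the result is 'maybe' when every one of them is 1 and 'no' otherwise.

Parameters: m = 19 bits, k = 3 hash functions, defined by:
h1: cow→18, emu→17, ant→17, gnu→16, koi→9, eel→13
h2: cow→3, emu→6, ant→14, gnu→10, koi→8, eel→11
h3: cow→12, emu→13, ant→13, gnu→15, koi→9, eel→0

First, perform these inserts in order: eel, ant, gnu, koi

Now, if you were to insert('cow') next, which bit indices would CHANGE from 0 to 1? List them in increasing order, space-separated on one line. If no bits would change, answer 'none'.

Start: bits=0000000000000000000
After insert 'eel': sets bits 0 11 13 -> bits=1000000000010100000
After insert 'ant': sets bits 13 14 17 -> bits=1000000000010110010
After insert 'gnu': sets bits 10 15 16 -> bits=1000000000110111110
After insert 'koi': sets bits 8 9 -> bits=1000000011110111110
insert 'cow' would touch bits 3 12 18; currently bit3=0, bit12=0, bit18=0
Bits that are 0 among those (would change 0->1): 3 12 18

Answer: 3 12 18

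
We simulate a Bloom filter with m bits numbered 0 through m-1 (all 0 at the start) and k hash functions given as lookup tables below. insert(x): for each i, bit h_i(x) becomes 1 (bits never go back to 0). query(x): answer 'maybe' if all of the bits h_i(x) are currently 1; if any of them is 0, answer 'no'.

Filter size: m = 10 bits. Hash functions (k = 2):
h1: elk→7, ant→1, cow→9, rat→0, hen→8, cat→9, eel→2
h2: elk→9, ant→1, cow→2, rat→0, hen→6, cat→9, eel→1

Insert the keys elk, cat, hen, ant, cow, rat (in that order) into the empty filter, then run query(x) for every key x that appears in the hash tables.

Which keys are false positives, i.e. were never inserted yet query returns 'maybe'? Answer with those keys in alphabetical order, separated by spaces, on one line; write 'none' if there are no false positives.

Answer: eel

Derivation:
Start: bits=0000000000
After insert 'elk': sets bits 7 9 -> bits=0000000101
After insert 'cat': sets bits 9 -> bits=0000000101
After insert 'hen': sets bits 6 8 -> bits=0000001111
After insert 'ant': sets bits 1 -> bits=0100001111
After insert 'cow': sets bits 2 9 -> bits=0110001111
After insert 'rat': sets bits 0 -> bits=1110001111
Not inserted: eel — query each against bits=1110001111:
query eel: checks bit1=1, bit2=1 (all 1) -> maybe => FALSE POSITIVE
False positives (alphabetical): eel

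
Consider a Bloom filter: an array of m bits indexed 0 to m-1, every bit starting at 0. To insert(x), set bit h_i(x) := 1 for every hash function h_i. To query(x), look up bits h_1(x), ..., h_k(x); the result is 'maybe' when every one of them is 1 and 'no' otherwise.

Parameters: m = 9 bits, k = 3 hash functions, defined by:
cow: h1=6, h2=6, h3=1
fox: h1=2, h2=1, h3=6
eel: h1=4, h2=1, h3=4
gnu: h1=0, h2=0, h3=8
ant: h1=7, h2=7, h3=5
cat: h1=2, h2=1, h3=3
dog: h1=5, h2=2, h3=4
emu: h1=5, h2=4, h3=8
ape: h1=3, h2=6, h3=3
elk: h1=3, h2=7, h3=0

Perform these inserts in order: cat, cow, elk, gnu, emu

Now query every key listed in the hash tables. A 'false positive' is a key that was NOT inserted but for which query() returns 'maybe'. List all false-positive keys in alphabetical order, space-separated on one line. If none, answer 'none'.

Start: bits=000000000
After insert 'cat': sets bits 1 2 3 -> bits=011100000
After insert 'cow': sets bits 1 6 -> bits=011100100
After insert 'elk': sets bits 0 3 7 -> bits=111100110
After insert 'gnu': sets bits 0 8 -> bits=111100111
After insert 'emu': sets bits 4 5 8 -> bits=111111111
Not inserted: ant ape dog eel fox — query each against bits=111111111:
query ant: checks bit5=1, bit7=1 (all 1) -> maybe => FALSE POSITIVE
query ape: checks bit3=1, bit6=1 (all 1) -> maybe => FALSE POSITIVE
query dog: checks bit2=1, bit4=1, bit5=1 (all 1) -> maybe => FALSE POSITIVE
query eel: checks bit1=1, bit4=1 (all 1) -> maybe => FALSE POSITIVE
query fox: checks bit1=1, bit2=1, bit6=1 (all 1) -> maybe => FALSE POSITIVE
False positives (alphabetical): ant ape dog eel fox

Answer: ant ape dog eel fox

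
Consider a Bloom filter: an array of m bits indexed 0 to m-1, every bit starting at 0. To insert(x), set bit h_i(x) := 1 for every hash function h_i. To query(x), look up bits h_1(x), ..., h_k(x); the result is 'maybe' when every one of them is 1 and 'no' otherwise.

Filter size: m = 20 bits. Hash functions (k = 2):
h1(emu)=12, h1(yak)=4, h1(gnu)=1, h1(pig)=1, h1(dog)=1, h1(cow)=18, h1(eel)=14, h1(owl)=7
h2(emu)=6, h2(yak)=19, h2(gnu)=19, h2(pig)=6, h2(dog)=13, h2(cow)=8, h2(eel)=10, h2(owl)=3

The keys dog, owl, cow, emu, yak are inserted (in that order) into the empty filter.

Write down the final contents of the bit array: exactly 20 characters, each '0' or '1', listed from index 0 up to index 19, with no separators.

Answer: 01011011100011000011

Derivation:
Start: bits=00000000000000000000
After insert 'dog': sets bits 1 13 -> bits=01000000000001000000
After insert 'owl': sets bits 3 7 -> bits=01010001000001000000
After insert 'cow': sets bits 8 18 -> bits=01010001100001000010
After insert 'emu': sets bits 6 12 -> bits=01010011100011000010
After insert 'yak': sets bits 4 19 -> bits=01011011100011000011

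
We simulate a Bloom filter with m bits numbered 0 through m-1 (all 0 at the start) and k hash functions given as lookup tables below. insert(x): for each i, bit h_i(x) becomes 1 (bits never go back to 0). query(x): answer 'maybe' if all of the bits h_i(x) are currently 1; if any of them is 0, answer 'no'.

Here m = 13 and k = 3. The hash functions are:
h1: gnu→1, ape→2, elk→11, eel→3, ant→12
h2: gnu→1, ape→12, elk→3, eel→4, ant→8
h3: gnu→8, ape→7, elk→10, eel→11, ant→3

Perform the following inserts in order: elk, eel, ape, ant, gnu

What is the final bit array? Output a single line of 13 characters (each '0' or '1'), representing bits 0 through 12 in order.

Start: bits=0000000000000
After insert 'elk': sets bits 3 10 11 -> bits=0001000000110
After insert 'eel': sets bits 3 4 11 -> bits=0001100000110
After insert 'ape': sets bits 2 7 12 -> bits=0011100100111
After insert 'ant': sets bits 3 8 12 -> bits=0011100110111
After insert 'gnu': sets bits 1 8 -> bits=0111100110111

Answer: 0111100110111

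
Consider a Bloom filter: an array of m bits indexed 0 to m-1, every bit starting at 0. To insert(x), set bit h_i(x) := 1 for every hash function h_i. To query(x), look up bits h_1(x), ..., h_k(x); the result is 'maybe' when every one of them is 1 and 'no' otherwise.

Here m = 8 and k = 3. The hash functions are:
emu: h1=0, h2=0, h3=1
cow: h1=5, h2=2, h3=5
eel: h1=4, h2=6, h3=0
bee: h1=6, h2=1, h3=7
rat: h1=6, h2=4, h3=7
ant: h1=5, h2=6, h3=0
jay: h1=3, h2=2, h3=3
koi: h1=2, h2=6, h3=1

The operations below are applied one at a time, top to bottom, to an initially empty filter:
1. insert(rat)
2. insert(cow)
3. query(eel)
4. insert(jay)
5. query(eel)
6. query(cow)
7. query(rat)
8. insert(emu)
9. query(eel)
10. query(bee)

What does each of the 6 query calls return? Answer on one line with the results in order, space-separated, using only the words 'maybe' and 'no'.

Answer: no no maybe maybe maybe maybe

Derivation:
Start: bits=00000000
Op 1: insert rat -> sets bits 4 6 7 -> bits=00001011
Op 2: insert cow -> sets bits 2 5 -> bits=00101111
Op 3: query eel -> checks bit0=0, bit4=1, bit6=1 (has a 0) -> no
Op 4: insert jay -> sets bits 2 3 -> bits=00111111
Op 5: query eel -> checks bit0=0, bit4=1, bit6=1 (has a 0) -> no
Op 6: query cow -> checks bit2=1, bit5=1 (all 1) -> maybe
Op 7: query rat -> checks bit4=1, bit6=1, bit7=1 (all 1) -> maybe
Op 8: insert emu -> sets bits 0 1 -> bits=11111111
Op 9: query eel -> checks bit0=1, bit4=1, bit6=1 (all 1) -> maybe
Op 10: query bee -> checks bit1=1, bit6=1, bit7=1 (all 1) -> maybe
Query results in order: no no maybe maybe maybe maybe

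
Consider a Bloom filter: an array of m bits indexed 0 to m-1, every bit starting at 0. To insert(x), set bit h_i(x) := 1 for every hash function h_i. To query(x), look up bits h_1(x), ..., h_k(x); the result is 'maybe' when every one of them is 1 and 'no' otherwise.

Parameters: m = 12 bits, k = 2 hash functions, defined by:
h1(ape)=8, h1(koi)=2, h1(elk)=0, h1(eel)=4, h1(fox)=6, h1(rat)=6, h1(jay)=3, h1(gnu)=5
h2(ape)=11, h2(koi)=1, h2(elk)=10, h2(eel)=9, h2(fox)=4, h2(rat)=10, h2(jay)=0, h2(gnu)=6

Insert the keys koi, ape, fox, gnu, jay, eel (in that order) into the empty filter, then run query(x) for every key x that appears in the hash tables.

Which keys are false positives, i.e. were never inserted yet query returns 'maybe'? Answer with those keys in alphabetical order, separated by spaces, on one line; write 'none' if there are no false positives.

Start: bits=000000000000
After insert 'koi': sets bits 1 2 -> bits=011000000000
After insert 'ape': sets bits 8 11 -> bits=011000001001
After insert 'fox': sets bits 4 6 -> bits=011010101001
After insert 'gnu': sets bits 5 6 -> bits=011011101001
After insert 'jay': sets bits 0 3 -> bits=111111101001
After insert 'eel': sets bits 4 9 -> bits=111111101101
Not inserted: elk rat — query each against bits=111111101101:
query elk: checks bit0=1, bit10=0 (has a 0) -> no => not a false positive
query rat: checks bit6=1, bit10=0 (has a 0) -> no => not a false positive
False positives (alphabetical): none

Answer: none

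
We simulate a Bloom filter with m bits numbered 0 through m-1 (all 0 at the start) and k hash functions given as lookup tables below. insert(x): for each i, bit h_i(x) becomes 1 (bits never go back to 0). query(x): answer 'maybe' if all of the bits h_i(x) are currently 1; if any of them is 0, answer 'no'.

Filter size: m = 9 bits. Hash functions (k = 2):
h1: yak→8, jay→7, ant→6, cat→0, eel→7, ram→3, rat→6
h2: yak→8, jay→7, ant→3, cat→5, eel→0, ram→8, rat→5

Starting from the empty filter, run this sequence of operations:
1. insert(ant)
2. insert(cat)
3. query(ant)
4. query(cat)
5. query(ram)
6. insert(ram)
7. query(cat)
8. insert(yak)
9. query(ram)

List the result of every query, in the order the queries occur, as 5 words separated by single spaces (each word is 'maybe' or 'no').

Start: bits=000000000
Op 1: insert ant -> sets bits 3 6 -> bits=000100100
Op 2: insert cat -> sets bits 0 5 -> bits=100101100
Op 3: query ant -> checks bit3=1, bit6=1 (all 1) -> maybe
Op 4: query cat -> checks bit0=1, bit5=1 (all 1) -> maybe
Op 5: query ram -> checks bit3=1, bit8=0 (has a 0) -> no
Op 6: insert ram -> sets bits 3 8 -> bits=100101101
Op 7: query cat -> checks bit0=1, bit5=1 (all 1) -> maybe
Op 8: insert yak -> sets bits 8 -> bits=100101101
Op 9: query ram -> checks bit3=1, bit8=1 (all 1) -> maybe
Query results in order: maybe maybe no maybe maybe

Answer: maybe maybe no maybe maybe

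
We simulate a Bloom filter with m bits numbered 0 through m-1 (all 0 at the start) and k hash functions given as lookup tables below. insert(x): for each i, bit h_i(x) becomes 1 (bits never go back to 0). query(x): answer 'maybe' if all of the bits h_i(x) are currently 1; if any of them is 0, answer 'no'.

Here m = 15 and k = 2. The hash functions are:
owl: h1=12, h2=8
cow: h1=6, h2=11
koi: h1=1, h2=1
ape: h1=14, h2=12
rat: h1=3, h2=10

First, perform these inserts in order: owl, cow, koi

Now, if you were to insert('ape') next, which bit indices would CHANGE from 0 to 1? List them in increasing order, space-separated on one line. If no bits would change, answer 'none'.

Start: bits=000000000000000
After insert 'owl': sets bits 8 12 -> bits=000000001000100
After insert 'cow': sets bits 6 11 -> bits=000000101001100
After insert 'koi': sets bits 1 -> bits=010000101001100
insert 'ape' would touch bits 12 14; currently bit12=1, bit14=0
Bits that are 0 among those (would change 0->1): 14

Answer: 14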